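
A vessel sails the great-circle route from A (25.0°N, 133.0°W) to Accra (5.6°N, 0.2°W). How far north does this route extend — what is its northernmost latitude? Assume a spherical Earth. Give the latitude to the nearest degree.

The great circle lies in the plane with unit normal n̂ = (p₁ × p₂)/|p₁ × p₂|.
Here n̂_z ≈ +0.807; the vertex latitude is φ_max = arccos|n̂_z| ≈ 36.2°.

≈ 36°N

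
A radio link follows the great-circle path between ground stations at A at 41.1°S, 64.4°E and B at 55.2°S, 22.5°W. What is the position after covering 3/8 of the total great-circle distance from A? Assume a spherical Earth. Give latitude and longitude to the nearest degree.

≈ 54°S, 40°E

From cos δ = sin φ₁ sin φ₂ + cos φ₁ cos φ₂ cos Δλ, the central angle is δ ≈ 0.973 rad (55.7°).
Interpolate at f = 3/8 with slerp weights a = sin((1−f)δ)/sin δ ≈ 0.691, b = sin(fδ)/sin δ ≈ 0.432.
p = a·p₁ + b·p₂ ≈ (0.453, 0.375, -0.809); φ = arcsin(p_z) ≈ -53.98°, λ = atan2(p_y, p_x) ≈ 39.67°.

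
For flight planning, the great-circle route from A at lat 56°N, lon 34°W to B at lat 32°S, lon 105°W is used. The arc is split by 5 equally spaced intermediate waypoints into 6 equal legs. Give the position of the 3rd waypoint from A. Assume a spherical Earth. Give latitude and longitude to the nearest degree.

From cos δ = sin φ₁ sin φ₂ + cos φ₁ cos φ₂ cos Δλ, the central angle is δ ≈ 1.860 rad (106.6°).
Interpolate at f = 3/6 with slerp weights a = sin((1−f)δ)/sin δ ≈ 0.836, b = sin(fδ)/sin δ ≈ 0.836.
p = a·p₁ + b·p₂ ≈ (0.204, -0.946, 0.250); φ = arcsin(p_z) ≈ 14.48°, λ = atan2(p_y, p_x) ≈ -77.83°.

≈ lat 14°N, lon 78°W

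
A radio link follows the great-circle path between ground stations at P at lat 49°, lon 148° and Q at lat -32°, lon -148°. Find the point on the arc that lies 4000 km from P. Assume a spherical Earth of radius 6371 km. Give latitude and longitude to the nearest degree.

Write both endpoints as unit vectors p₁, p₂ with components (cos φ cos λ, cos φ sin λ, sin φ).
The central angle between the endpoints is δ = arccos(p₁·p₂) ≈ 1.727 rad (99.0°). The total great-circle distance is δ·R ≈ 1.727 × 6371 ≈ 11006 km, so the target fraction is f = 4000/11006 ≈ 0.363.
Interpolate at f ≈ 0.363 with slerp weights a = sin((1−f)δ)/sin δ ≈ 0.902, b = sin(fδ)/sin δ ≈ 0.595.
p = a·p₁ + b·p₂ ≈ (-0.930, 0.046, 0.366); φ = arcsin(p_z) ≈ 21.45°, λ = atan2(p_y, p_x) ≈ 177.14°.

≈ lat 21°, lon 177°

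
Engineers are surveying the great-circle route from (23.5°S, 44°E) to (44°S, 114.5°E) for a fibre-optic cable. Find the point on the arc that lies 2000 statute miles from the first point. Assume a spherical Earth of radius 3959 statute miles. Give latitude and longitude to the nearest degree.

≈ (39°S, 73°E)

Convert each endpoint to a unit vector on the sphere (x = cos φ cos λ, y = cos φ sin λ, z = sin φ).
The central angle between the endpoints is δ = arccos(p₁·p₂) ≈ 1.050 rad (60.2°). The total great-circle distance is δ·R ≈ 1.050 × 3959 ≈ 4159 mi, so the target fraction is f = 2000/4159 ≈ 0.481.
Interpolate at f ≈ 0.481 with slerp weights a = sin((1−f)δ)/sin δ ≈ 0.598, b = sin(fδ)/sin δ ≈ 0.558.
p = a·p₁ + b·p₂ ≈ (0.228, 0.746, -0.626); φ = arcsin(p_z) ≈ -38.74°, λ = atan2(p_y, p_x) ≈ 73.01°.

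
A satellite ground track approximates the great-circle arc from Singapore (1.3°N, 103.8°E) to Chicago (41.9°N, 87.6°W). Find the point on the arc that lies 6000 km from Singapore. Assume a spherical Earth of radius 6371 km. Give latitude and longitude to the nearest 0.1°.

Convert each endpoint to a unit vector on the sphere (x = cos φ cos λ, y = cos φ sin λ, z = sin φ).
The central angle between the endpoints is δ = arccos(p₁·p₂) ≈ 2.366 rad (135.6°). The total great-circle distance is δ·R ≈ 2.366 × 6371 ≈ 15076 km, so the target fraction is f = 6000/15076 ≈ 0.398.
Interpolate at f ≈ 0.398 with slerp weights a = sin((1−f)δ)/sin δ ≈ 1.414, b = sin(fδ)/sin δ ≈ 1.155.
p = a·p₁ + b·p₂ ≈ (-0.301, 0.513, 0.804); φ = arcsin(p_z) ≈ 53.48°, λ = atan2(p_y, p_x) ≈ 120.40°.

≈ 53.5°N, 120.4°E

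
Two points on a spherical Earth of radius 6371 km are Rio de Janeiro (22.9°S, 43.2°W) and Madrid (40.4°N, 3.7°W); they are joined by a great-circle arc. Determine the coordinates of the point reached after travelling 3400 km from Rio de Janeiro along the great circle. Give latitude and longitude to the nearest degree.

Write both endpoints as unit vectors p₁, p₂ with components (cos φ cos λ, cos φ sin λ, sin φ).
The central angle between the endpoints is δ = arccos(p₁·p₂) ≈ 1.277 rad (73.2°). The total great-circle distance is δ·R ≈ 1.277 × 6371 ≈ 8139 km, so the target fraction is f = 3400/8139 ≈ 0.418.
Interpolate at f ≈ 0.418 with slerp weights a = sin((1−f)δ)/sin δ ≈ 0.707, b = sin(fδ)/sin δ ≈ 0.531.
p = a·p₁ + b·p₂ ≈ (0.879, -0.472, 0.069); φ = arcsin(p_z) ≈ 3.97°, λ = atan2(p_y, p_x) ≈ -28.25°.

≈ (4°N, 28°W)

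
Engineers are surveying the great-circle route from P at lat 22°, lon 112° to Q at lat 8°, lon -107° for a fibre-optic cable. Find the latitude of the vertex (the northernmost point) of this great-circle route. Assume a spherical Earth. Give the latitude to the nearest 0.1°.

≈ 39.6°

The great circle lies in the plane with unit normal n̂ = (p₁ × p₂)/|p₁ × p₂|.
Here n̂_z ≈ +0.770; the vertex latitude is φ_max = arccos|n̂_z| ≈ 39.6°.
Check via Clairaut: cos φ_max = |cos φ₁| · sin C = cos(22.0°)·sin(56.2°) ≈ 0.770, again giving ≈ 39.6°.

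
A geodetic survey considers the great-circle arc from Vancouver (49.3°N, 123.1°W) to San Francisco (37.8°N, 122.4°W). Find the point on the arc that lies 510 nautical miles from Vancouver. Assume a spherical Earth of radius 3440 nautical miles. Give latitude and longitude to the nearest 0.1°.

≈ (40.8°N, 122.6°W)

The haversine formula gives a central angle δ ≈ 0.201 rad (11.5°) between the endpoints. The total great-circle distance is δ·R ≈ 0.201 × 3440 ≈ 691 nmi, so the target fraction is f = 510/691 ≈ 0.738.
Interpolate at f ≈ 0.738 with slerp weights a = sin((1−f)δ)/sin δ ≈ 0.264, b = sin(fδ)/sin δ ≈ 0.740.
p = a·p₁ + b·p₂ ≈ (-0.407, -0.638, 0.654); φ = arcsin(p_z) ≈ 40.81°, λ = atan2(p_y, p_x) ≈ -122.56°.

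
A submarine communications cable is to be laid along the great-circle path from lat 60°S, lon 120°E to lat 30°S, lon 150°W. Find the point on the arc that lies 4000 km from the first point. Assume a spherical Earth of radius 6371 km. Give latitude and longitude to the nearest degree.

≈ lat 51°S, lon 175°W

Convert each endpoint to a unit vector on the sphere (x = cos φ cos λ, y = cos φ sin λ, z = sin φ).
The central angle between the endpoints is δ = arccos(p₁·p₂) ≈ 1.123 rad (64.3°). The total great-circle distance is δ·R ≈ 1.123 × 6371 ≈ 7154 km, so the target fraction is f = 4000/7154 ≈ 0.559.
Interpolate at f ≈ 0.559 with slerp weights a = sin((1−f)δ)/sin δ ≈ 0.527, b = sin(fδ)/sin δ ≈ 0.652.
p = a·p₁ + b·p₂ ≈ (-0.621, -0.054, -0.782); φ = arcsin(p_z) ≈ -51.47°, λ = atan2(p_y, p_x) ≈ -175.03°.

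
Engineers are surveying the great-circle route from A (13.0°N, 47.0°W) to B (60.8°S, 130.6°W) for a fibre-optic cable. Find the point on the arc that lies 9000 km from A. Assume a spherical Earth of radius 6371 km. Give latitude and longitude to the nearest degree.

Convert each endpoint to a unit vector on the sphere (x = cos φ cos λ, y = cos φ sin λ, z = sin φ).
The central angle between the endpoints is δ = arccos(p₁·p₂) ≈ 1.715 rad (98.2°). The total great-circle distance is δ·R ≈ 1.715 × 6371 ≈ 10924 km, so the target fraction is f = 9000/10924 ≈ 0.824.
Interpolate at f ≈ 0.824 with slerp weights a = sin((1−f)δ)/sin δ ≈ 0.301, b = sin(fδ)/sin δ ≈ 0.998.
p = a·p₁ + b·p₂ ≈ (-0.117, -0.584, -0.803); φ = arcsin(p_z) ≈ -53.46°, λ = atan2(p_y, p_x) ≈ -101.34°.

≈ (53°S, 101°W)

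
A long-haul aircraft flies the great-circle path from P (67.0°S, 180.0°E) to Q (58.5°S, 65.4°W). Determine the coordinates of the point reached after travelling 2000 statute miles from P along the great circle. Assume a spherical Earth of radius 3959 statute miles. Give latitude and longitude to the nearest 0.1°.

≈ (71.2°S, 91.6°W)

From cos δ = sin φ₁ sin φ₂ + cos φ₁ cos φ₂ cos Δλ, the central angle is δ ≈ 0.796 rad (45.6°). The total great-circle distance is δ·R ≈ 0.796 × 3959 ≈ 3150 mi, so the target fraction is f = 2000/3150 ≈ 0.635.
Interpolate at f ≈ 0.635 with slerp weights a = sin((1−f)δ)/sin δ ≈ 0.401, b = sin(fδ)/sin δ ≈ 0.678.
p = a·p₁ + b·p₂ ≈ (-0.009, -0.322, -0.947); φ = arcsin(p_z) ≈ -71.21°, λ = atan2(p_y, p_x) ≈ -91.65°.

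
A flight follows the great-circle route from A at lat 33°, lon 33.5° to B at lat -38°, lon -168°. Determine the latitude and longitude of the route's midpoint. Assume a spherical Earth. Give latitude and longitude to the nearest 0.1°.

≈ lat -13.0°, lon 103.4°

Convert each endpoint to a unit vector on the sphere (x = cos φ cos λ, y = cos φ sin λ, z = sin φ).
The central angle between the endpoints is δ = arccos(p₁·p₂) ≈ 2.825 rad (161.8°).
Interpolate at f = 1/2 with slerp weights a = sin((1−f)δ)/sin δ ≈ 3.169, b = sin(fδ)/sin δ ≈ 3.169.
p = a·p₁ + b·p₂ ≈ (-0.226, 0.948, -0.225); φ = arcsin(p_z) ≈ -13.01°, λ = atan2(p_y, p_x) ≈ 103.43°.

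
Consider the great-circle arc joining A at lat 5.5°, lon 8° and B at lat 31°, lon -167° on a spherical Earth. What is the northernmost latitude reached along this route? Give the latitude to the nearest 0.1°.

≈ 82.9°

The great circle lies in the plane with unit normal n̂ = (p₁ × p₂)/|p₁ × p₂|.
Here n̂_z ≈ -0.124; the vertex latitude is φ_max = arccos|n̂_z| ≈ 82.9°.
Check via Clairaut: cos φ_max = |cos φ₁| · sin C = cos(5.5°)·sin(7.2°) ≈ 0.124, again giving ≈ 82.9°.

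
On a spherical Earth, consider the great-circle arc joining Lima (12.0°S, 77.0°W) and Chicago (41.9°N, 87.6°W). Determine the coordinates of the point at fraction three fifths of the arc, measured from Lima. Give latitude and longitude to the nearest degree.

≈ 20°N, 83°W

From cos δ = sin φ₁ sin φ₂ + cos φ₁ cos φ₂ cos Δλ, the central angle is δ ≈ 0.956 rad (54.8°).
Interpolate at f = 3/5 with slerp weights a = sin((1−f)δ)/sin δ ≈ 0.457, b = sin(fδ)/sin δ ≈ 0.664.
p = a·p₁ + b·p₂ ≈ (0.121, -0.929, 0.349); φ = arcsin(p_z) ≈ 20.41°, λ = atan2(p_y, p_x) ≈ -82.57°.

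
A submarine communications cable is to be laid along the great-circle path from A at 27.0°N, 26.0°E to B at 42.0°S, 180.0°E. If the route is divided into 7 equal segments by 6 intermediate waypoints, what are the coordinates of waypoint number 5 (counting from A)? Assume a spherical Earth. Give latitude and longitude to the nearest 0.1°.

From cos δ = sin φ₁ sin φ₂ + cos φ₁ cos φ₂ cos Δλ, the central angle is δ ≈ 2.688 rad (154.0°).
Interpolate at f = 5/7 with slerp weights a = sin((1−f)δ)/sin δ ≈ 1.586, b = sin(fδ)/sin δ ≈ 2.145.
p = a·p₁ + b·p₂ ≈ (-0.324, 0.619, -0.715); φ = arcsin(p_z) ≈ -45.66°, λ = atan2(p_y, p_x) ≈ 117.61°.

≈ 45.7°S, 117.6°E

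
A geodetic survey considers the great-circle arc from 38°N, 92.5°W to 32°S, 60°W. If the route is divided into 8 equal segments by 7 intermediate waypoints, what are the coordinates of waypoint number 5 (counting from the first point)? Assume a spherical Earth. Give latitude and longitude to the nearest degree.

Convert each endpoint to a unit vector on the sphere (x = cos φ cos λ, y = cos φ sin λ, z = sin φ).
The central angle between the endpoints is δ = arccos(p₁·p₂) ≈ 1.331 rad (76.3°).
Interpolate at f = 5/8 with slerp weights a = sin((1−f)δ)/sin δ ≈ 0.493, b = sin(fδ)/sin δ ≈ 0.761.
p = a·p₁ + b·p₂ ≈ (0.306, -0.947, -0.100); φ = arcsin(p_z) ≈ -5.73°, λ = atan2(p_y, p_x) ≈ -72.10°.

≈ 6°S, 72°W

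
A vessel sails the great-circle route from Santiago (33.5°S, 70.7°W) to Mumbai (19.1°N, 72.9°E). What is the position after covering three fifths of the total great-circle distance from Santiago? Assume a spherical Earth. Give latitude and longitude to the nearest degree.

≈ (14°S, 25°E)

Write both endpoints as unit vectors p₁, p₂ with components (cos φ cos λ, cos φ sin λ, sin φ).
The central angle between the endpoints is δ = arccos(p₁·p₂) ≈ 2.523 rad (144.6°).
Interpolate at f = 3/5 with slerp weights a = sin((1−f)δ)/sin δ ≈ 1.460, b = sin(fδ)/sin δ ≈ 1.722.
p = a·p₁ + b·p₂ ≈ (0.881, 0.406, -0.242); φ = arcsin(p_z) ≈ -14.03°, λ = atan2(p_y, p_x) ≈ 24.76°.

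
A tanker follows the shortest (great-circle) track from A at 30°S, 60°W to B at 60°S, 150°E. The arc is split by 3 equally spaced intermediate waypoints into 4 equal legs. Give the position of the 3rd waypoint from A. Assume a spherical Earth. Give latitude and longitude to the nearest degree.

≈ 76°S, 168°W

The haversine formula gives a central angle δ ≈ 1.513 rad (86.7°) between the endpoints.
Interpolate at f = 3/4 with slerp weights a = sin((1−f)δ)/sin δ ≈ 0.370, b = sin(fδ)/sin δ ≈ 0.908.
p = a·p₁ + b·p₂ ≈ (-0.233, -0.050, -0.971); φ = arcsin(p_z) ≈ -76.21°, λ = atan2(p_y, p_x) ≈ -167.79°.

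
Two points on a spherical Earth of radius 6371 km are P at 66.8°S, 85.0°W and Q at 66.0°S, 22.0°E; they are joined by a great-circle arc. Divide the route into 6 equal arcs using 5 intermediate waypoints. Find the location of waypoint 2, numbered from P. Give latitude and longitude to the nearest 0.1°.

The haversine formula gives a central angle δ ≈ 0.655 rad (37.5°) between the endpoints.
Interpolate at f = 2/6 with slerp weights a = sin((1−f)δ)/sin δ ≈ 0.694, b = sin(fδ)/sin δ ≈ 0.356.
p = a·p₁ + b·p₂ ≈ (0.158, -0.218, -0.963); φ = arcsin(p_z) ≈ -74.37°, λ = atan2(p_y, p_x) ≈ -54.11°.

≈ 74.4°S, 54.1°W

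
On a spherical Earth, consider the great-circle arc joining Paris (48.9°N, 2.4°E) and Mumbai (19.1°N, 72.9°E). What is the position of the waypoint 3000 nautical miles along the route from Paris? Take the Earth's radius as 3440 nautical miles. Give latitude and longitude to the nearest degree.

≈ 28°N, 63°E

Write both endpoints as unit vectors p₁, p₂ with components (cos φ cos λ, cos φ sin λ, sin φ).
The central angle between the endpoints is δ = arccos(p₁·p₂) ≈ 1.100 rad (63.0°). The total great-circle distance is δ·R ≈ 1.100 × 3440 ≈ 3783 nmi, so the target fraction is f = 3000/3783 ≈ 0.793.
Interpolate at f ≈ 0.793 with slerp weights a = sin((1−f)δ)/sin δ ≈ 0.253, b = sin(fδ)/sin δ ≈ 0.859.
p = a·p₁ + b·p₂ ≈ (0.405, 0.783, 0.472); φ = arcsin(p_z) ≈ 28.16°, λ = atan2(p_y, p_x) ≈ 62.65°.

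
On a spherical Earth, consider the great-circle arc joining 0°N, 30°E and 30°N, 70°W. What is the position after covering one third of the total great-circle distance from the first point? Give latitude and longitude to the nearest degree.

≈ 16°N, 1°E

Convert each endpoint to a unit vector on the sphere (x = cos φ cos λ, y = cos φ sin λ, z = sin φ).
The central angle between the endpoints is δ = arccos(p₁·p₂) ≈ 1.722 rad (98.6°).
Interpolate at f = 1/3 with slerp weights a = sin((1−f)δ)/sin δ ≈ 0.922, b = sin(fδ)/sin δ ≈ 0.549.
p = a·p₁ + b·p₂ ≈ (0.961, 0.014, 0.275); φ = arcsin(p_z) ≈ 15.94°, λ = atan2(p_y, p_x) ≈ 0.85°.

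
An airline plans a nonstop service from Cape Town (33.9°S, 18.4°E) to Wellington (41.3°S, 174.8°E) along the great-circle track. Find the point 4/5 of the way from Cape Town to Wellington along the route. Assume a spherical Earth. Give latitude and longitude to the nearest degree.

Write both endpoints as unit vectors p₁, p₂ with components (cos φ cos λ, cos φ sin λ, sin φ).
The central angle between the endpoints is δ = arccos(p₁·p₂) ≈ 1.776 rad (101.7°).
Interpolate at f = 4/5 with slerp weights a = sin((1−f)δ)/sin δ ≈ 0.355, b = sin(fδ)/sin δ ≈ 1.010.
p = a·p₁ + b·p₂ ≈ (-0.476, 0.162, -0.865); φ = arcsin(p_z) ≈ -59.83°, λ = atan2(p_y, p_x) ≈ 161.22°.

≈ 60°S, 161°E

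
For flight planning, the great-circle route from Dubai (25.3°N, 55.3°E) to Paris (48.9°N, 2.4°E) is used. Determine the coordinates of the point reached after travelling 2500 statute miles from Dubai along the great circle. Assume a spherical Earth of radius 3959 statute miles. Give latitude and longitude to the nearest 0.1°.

≈ (45.9°N, 17.9°E)

Convert each endpoint to a unit vector on the sphere (x = cos φ cos λ, y = cos φ sin λ, z = sin φ).
The central angle between the endpoints is δ = arccos(p₁·p₂) ≈ 0.822 rad (47.1°). The total great-circle distance is δ·R ≈ 0.822 × 3959 ≈ 3255 mi, so the target fraction is f = 2500/3255 ≈ 0.768.
Interpolate at f ≈ 0.768 with slerp weights a = sin((1−f)δ)/sin δ ≈ 0.259, b = sin(fδ)/sin δ ≈ 0.806.
p = a·p₁ + b·p₂ ≈ (0.662, 0.215, 0.718); φ = arcsin(p_z) ≈ 45.87°, λ = atan2(p_y, p_x) ≈ 17.95°.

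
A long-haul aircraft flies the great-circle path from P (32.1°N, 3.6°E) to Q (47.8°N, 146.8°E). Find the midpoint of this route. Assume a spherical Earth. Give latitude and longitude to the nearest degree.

≈ (68°N, 56°E)

From cos δ = sin φ₁ sin φ₂ + cos φ₁ cos φ₂ cos Δλ, the central angle is δ ≈ 1.633 rad (93.6°).
Interpolate at f = 1/2 with slerp weights a = sin((1−f)δ)/sin δ ≈ 0.730, b = sin(fδ)/sin δ ≈ 0.730.
p = a·p₁ + b·p₂ ≈ (0.207, 0.307, 0.929); φ = arcsin(p_z) ≈ 68.25°, λ = atan2(p_y, p_x) ≈ 56.06°.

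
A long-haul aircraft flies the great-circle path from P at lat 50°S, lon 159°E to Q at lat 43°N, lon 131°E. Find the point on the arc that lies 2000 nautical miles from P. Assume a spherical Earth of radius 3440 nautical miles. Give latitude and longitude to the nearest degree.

Convert each endpoint to a unit vector on the sphere (x = cos φ cos λ, y = cos φ sin λ, z = sin φ).
The central angle between the endpoints is δ = arccos(p₁·p₂) ≈ 1.678 rad (96.2°). The total great-circle distance is δ·R ≈ 1.678 × 3440 ≈ 5774 nmi, so the target fraction is f = 2000/5774 ≈ 0.346.
Interpolate at f ≈ 0.346 with slerp weights a = sin((1−f)δ)/sin δ ≈ 0.895, b = sin(fδ)/sin δ ≈ 0.552.
p = a·p₁ + b·p₂ ≈ (-0.802, 0.511, -0.309); φ = arcsin(p_z) ≈ -17.99°, λ = atan2(p_y, p_x) ≈ 147.50°.

≈ lat 18°S, lon 147°E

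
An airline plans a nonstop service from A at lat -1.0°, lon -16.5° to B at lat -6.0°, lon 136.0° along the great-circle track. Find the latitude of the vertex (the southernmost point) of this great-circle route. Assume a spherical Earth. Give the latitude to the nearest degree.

The great circle lies in the plane with unit normal n̂ = (p₁ × p₂)/|p₁ × p₂|.
Here n̂_z ≈ +0.967; the vertex latitude is φ_max = arccos|n̂_z| ≈ 14.7°.
Check via Clairaut: cos φ_max = |cos φ₁| · sin C = cos(1.0°)·sin(104.6°) ≈ 0.967, again giving ≈ 14.7°.

≈ -15°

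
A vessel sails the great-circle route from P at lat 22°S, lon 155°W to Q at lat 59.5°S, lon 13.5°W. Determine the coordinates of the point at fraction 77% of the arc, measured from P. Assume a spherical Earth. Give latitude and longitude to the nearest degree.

≈ lat 72°S, lon 57°W

Write both endpoints as unit vectors p₁, p₂ with components (cos φ cos λ, cos φ sin λ, sin φ).
The central angle between the endpoints is δ = arccos(p₁·p₂) ≈ 1.616 rad (92.6°).
Interpolate at f = 0.77 with slerp weights a = sin((1−f)δ)/sin δ ≈ 0.364, b = sin(fδ)/sin δ ≈ 0.948.
p = a·p₁ + b·p₂ ≈ (0.162, -0.255, -0.953); φ = arcsin(p_z) ≈ -72.41°, λ = atan2(p_y, p_x) ≈ -57.49°.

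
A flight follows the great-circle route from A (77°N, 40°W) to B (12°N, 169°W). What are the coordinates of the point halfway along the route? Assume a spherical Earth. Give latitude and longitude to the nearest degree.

≈ (54°N, 157°W)

The haversine formula gives a central angle δ ≈ 1.507 rad (86.3°) between the endpoints.
Interpolate at f = 1/2 with slerp weights a = sin((1−f)δ)/sin δ ≈ 0.685, b = sin(fδ)/sin δ ≈ 0.685.
p = a·p₁ + b·p₂ ≈ (-0.540, -0.227, 0.810); φ = arcsin(p_z) ≈ 54.14°, λ = atan2(p_y, p_x) ≈ -157.20°.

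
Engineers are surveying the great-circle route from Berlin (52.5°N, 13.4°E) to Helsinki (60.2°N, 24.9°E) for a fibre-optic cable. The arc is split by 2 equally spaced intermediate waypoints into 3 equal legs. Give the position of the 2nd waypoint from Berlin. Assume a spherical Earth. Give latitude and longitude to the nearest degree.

Write both endpoints as unit vectors p₁, p₂ with components (cos φ cos λ, cos φ sin λ, sin φ).
The central angle between the endpoints is δ = arccos(p₁·p₂) ≈ 0.174 rad (10.0°).
Interpolate at f = 2/3 with slerp weights a = sin((1−f)δ)/sin δ ≈ 0.335, b = sin(fδ)/sin δ ≈ 0.669.
p = a·p₁ + b·p₂ ≈ (0.500, 0.187, 0.846); φ = arcsin(p_z) ≈ 57.76°, λ = atan2(p_y, p_x) ≈ 20.53°.

≈ 58°N, 21°E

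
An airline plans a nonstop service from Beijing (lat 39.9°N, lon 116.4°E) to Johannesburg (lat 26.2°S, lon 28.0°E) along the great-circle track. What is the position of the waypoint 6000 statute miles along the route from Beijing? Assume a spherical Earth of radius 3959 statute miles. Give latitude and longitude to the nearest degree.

≈ lat 14°S, lon 43°E

The haversine formula gives a central angle δ ≈ 1.838 rad (105.3°) between the endpoints. The total great-circle distance is δ·R ≈ 1.838 × 3959 ≈ 7276 mi, so the target fraction is f = 6000/7276 ≈ 0.825.
Interpolate at f ≈ 0.825 with slerp weights a = sin((1−f)δ)/sin δ ≈ 0.329, b = sin(fδ)/sin δ ≈ 1.035.
p = a·p₁ + b·p₂ ≈ (0.708, 0.662, -0.246); φ = arcsin(p_z) ≈ -14.26°, λ = atan2(p_y, p_x) ≈ 43.07°.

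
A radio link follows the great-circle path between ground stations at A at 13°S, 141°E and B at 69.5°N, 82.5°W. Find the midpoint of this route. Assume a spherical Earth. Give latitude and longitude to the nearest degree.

Convert each endpoint to a unit vector on the sphere (x = cos φ cos λ, y = cos φ sin λ, z = sin φ).
The central angle between the endpoints is δ = arccos(p₁·p₂) ≈ 2.047 rad (117.3°).
Interpolate at f = 1/2 with slerp weights a = sin((1−f)δ)/sin δ ≈ 0.961, b = sin(fδ)/sin δ ≈ 0.961.
p = a·p₁ + b·p₂ ≈ (-0.684, 0.256, 0.684); φ = arcsin(p_z) ≈ 43.14°, λ = atan2(p_y, p_x) ≈ 159.50°.

≈ 43°N, 160°E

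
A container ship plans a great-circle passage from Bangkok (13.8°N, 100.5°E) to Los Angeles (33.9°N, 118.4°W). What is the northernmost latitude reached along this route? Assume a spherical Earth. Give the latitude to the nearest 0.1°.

The great circle lies in the plane with unit normal n̂ = (p₁ × p₂)/|p₁ × p₂|.
Here n̂_z ≈ +0.582; the vertex latitude is φ_max = arccos|n̂_z| ≈ 54.4°.

≈ 54.4°N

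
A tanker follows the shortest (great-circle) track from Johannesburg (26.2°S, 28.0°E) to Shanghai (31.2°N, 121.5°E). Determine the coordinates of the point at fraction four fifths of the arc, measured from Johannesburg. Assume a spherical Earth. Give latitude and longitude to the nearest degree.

≈ 22°N, 100°E

Convert each endpoint to a unit vector on the sphere (x = cos φ cos λ, y = cos φ sin λ, z = sin φ).
The central angle between the endpoints is δ = arccos(p₁·p₂) ≈ 1.850 rad (106.0°).
Interpolate at f = 4/5 with slerp weights a = sin((1−f)δ)/sin δ ≈ 0.376, b = sin(fδ)/sin δ ≈ 1.036.
p = a·p₁ + b·p₂ ≈ (-0.165, 0.914, 0.371); φ = arcsin(p_z) ≈ 21.75°, λ = atan2(p_y, p_x) ≈ 100.23°.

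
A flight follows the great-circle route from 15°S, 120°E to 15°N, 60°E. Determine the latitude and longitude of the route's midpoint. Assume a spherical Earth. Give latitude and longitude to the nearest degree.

From cos δ = sin φ₁ sin φ₂ + cos φ₁ cos φ₂ cos Δλ, the central angle is δ ≈ 1.160 rad (66.5°).
Interpolate at f = 1/2 with slerp weights a = sin((1−f)δ)/sin δ ≈ 0.598, b = sin(fδ)/sin δ ≈ 0.598.
p = a·p₁ + b·p₂ ≈ (0.000, 1.000, 0.000); φ = arcsin(p_z) ≈ 0.00°, λ = atan2(p_y, p_x) ≈ 90.00°.

≈ 0°N, 90°E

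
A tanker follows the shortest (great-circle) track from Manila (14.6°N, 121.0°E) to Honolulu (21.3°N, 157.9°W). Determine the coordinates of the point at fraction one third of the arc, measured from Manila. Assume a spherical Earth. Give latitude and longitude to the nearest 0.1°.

≈ (21.3°N, 147.0°E)

Convert each endpoint to a unit vector on the sphere (x = cos φ cos λ, y = cos φ sin λ, z = sin φ).
The central angle between the endpoints is δ = arccos(p₁·p₂) ≈ 1.338 rad (76.6°).
Interpolate at f = 1/3 with slerp weights a = sin((1−f)δ)/sin δ ≈ 0.800, b = sin(fδ)/sin δ ≈ 0.443.
p = a·p₁ + b·p₂ ≈ (-0.781, 0.508, 0.363); φ = arcsin(p_z) ≈ 21.26°, λ = atan2(p_y, p_x) ≈ 146.96°.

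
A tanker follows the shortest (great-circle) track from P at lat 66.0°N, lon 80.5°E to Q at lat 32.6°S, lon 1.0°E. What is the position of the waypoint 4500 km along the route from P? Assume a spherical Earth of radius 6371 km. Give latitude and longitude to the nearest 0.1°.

≈ lat 36.2°N, lon 33.0°E

Write both endpoints as unit vectors p₁, p₂ with components (cos φ cos λ, cos φ sin λ, sin φ).
The central angle between the endpoints is δ = arccos(p₁·p₂) ≈ 2.015 rad (115.5°). The total great-circle distance is δ·R ≈ 2.015 × 6371 ≈ 12838 km, so the target fraction is f = 4500/12838 ≈ 0.351.
Interpolate at f ≈ 0.351 with slerp weights a = sin((1−f)δ)/sin δ ≈ 1.070, b = sin(fδ)/sin δ ≈ 0.719.
p = a·p₁ + b·p₂ ≈ (0.677, 0.440, 0.590); φ = arcsin(p_z) ≈ 36.15°, λ = atan2(p_y, p_x) ≈ 32.99°.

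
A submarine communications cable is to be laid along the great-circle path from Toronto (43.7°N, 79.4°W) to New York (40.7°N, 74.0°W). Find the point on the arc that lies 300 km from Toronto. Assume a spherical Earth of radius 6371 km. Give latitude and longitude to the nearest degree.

≈ (42°N, 76°W)

Convert each endpoint to a unit vector on the sphere (x = cos φ cos λ, y = cos φ sin λ, z = sin φ).
The central angle between the endpoints is δ = arccos(p₁·p₂) ≈ 0.087 rad (5.0°). The total great-circle distance is δ·R ≈ 0.087 × 6371 ≈ 556 km, so the target fraction is f = 300/556 ≈ 0.540.
Interpolate at f ≈ 0.540 with slerp weights a = sin((1−f)δ)/sin δ ≈ 0.461, b = sin(fδ)/sin δ ≈ 0.540.
p = a·p₁ + b·p₂ ≈ (0.174, -0.721, 0.671); φ = arcsin(p_z) ≈ 42.11°, λ = atan2(p_y, p_x) ≈ -76.42°.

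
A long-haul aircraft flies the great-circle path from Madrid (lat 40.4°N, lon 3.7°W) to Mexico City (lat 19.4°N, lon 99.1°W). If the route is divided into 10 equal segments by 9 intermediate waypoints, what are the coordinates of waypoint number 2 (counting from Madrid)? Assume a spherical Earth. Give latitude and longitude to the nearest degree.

≈ lat 44°N, lon 25°W

The haversine formula gives a central angle δ ≈ 1.423 rad (81.5°) between the endpoints.
Interpolate at f = 2/10 with slerp weights a = sin((1−f)δ)/sin δ ≈ 0.918, b = sin(fδ)/sin δ ≈ 0.284.
p = a·p₁ + b·p₂ ≈ (0.655, -0.309, 0.689); φ = arcsin(p_z) ≈ 43.56°, λ = atan2(p_y, p_x) ≈ -25.28°.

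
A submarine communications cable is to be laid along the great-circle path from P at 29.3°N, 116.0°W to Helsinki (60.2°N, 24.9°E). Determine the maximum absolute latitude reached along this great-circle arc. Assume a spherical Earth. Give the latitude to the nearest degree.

The great circle lies in the plane with unit normal n̂ = (p₁ × p₂)/|p₁ × p₂|.
Here n̂_z ≈ +0.274; the vertex latitude is φ_max = arccos|n̂_z| ≈ 74.1°.
Check via Clairaut: cos φ_max = |cos φ₁| · sin C = cos(29.3°)·sin(18.3°) ≈ 0.274, again giving ≈ 74.1°.

≈ 74°N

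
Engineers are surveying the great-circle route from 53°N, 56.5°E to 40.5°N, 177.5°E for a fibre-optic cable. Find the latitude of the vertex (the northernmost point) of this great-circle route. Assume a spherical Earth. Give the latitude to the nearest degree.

≈ 66°N

The great circle lies in the plane with unit normal n̂ = (p₁ × p₂)/|p₁ × p₂|.
Here n̂_z ≈ +0.409; the vertex latitude is φ_max = arccos|n̂_z| ≈ 65.9°.
Check via Clairaut: cos φ_max = |cos φ₁| · sin C = cos(53.0°)·sin(42.8°) ≈ 0.409, again giving ≈ 65.9°.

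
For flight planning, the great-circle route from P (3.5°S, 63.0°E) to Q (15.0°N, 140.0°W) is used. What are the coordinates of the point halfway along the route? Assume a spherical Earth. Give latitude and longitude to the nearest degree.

The haversine formula gives a central angle δ ≈ 2.698 rad (154.6°) between the endpoints.
Interpolate at f = 1/2 with slerp weights a = sin((1−f)δ)/sin δ ≈ 2.274, b = sin(fδ)/sin δ ≈ 2.274.
p = a·p₁ + b·p₂ ≈ (-0.652, 0.610, 0.450); φ = arcsin(p_z) ≈ 26.72°, λ = atan2(p_y, p_x) ≈ 136.89°.

≈ (27°N, 137°E)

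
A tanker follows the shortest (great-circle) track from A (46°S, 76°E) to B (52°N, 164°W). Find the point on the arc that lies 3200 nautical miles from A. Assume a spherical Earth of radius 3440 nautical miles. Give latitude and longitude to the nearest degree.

From cos δ = sin φ₁ sin φ₂ + cos φ₁ cos φ₂ cos Δλ, the central angle is δ ≈ 2.467 rad (141.3°). The total great-circle distance is δ·R ≈ 2.467 × 3440 ≈ 8485 nmi, so the target fraction is f = 3200/8485 ≈ 0.377.
Interpolate at f ≈ 0.377 with slerp weights a = sin((1−f)δ)/sin δ ≈ 1.599, b = sin(fδ)/sin δ ≈ 1.283.
p = a·p₁ + b·p₂ ≈ (-0.491, 0.860, -0.139); φ = arcsin(p_z) ≈ -8.01°, λ = atan2(p_y, p_x) ≈ 119.69°.

≈ (8°S, 120°E)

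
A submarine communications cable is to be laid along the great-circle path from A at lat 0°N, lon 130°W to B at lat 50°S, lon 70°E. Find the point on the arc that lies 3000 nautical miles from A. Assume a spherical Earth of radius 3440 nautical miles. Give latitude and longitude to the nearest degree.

Write both endpoints as unit vectors p₁, p₂ with components (cos φ cos λ, cos φ sin λ, sin φ).
The central angle between the endpoints is δ = arccos(p₁·p₂) ≈ 2.219 rad (127.2°). The total great-circle distance is δ·R ≈ 2.219 × 3440 ≈ 7635 nmi, so the target fraction is f = 3000/7635 ≈ 0.393.
Interpolate at f ≈ 0.393 with slerp weights a = sin((1−f)δ)/sin δ ≈ 1.224, b = sin(fδ)/sin δ ≈ 0.961.
p = a·p₁ + b·p₂ ≈ (-0.575, -0.357, -0.736); φ = arcsin(p_z) ≈ -47.39°, λ = atan2(p_y, p_x) ≈ -148.18°.

≈ lat 47°S, lon 148°W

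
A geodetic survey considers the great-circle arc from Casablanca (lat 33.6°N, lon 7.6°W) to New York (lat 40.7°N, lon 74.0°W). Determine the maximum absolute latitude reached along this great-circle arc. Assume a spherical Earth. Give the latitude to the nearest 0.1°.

The great circle lies in the plane with unit normal n̂ = (p₁ × p₂)/|p₁ × p₂|.
Here n̂_z ≈ -0.733; the vertex latitude is φ_max = arccos|n̂_z| ≈ 42.9°.

≈ 42.9°N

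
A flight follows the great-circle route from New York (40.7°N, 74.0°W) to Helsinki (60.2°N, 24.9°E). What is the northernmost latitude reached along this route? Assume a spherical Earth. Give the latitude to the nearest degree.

The great circle lies in the plane with unit normal n̂ = (p₁ × p₂)/|p₁ × p₂|.
Here n̂_z ≈ +0.432; the vertex latitude is φ_max = arccos|n̂_z| ≈ 64.4°.
Check via Clairaut: cos φ_max = |cos φ₁| · sin C = cos(40.7°)·sin(34.7°) ≈ 0.432, again giving ≈ 64.4°.

≈ 64°N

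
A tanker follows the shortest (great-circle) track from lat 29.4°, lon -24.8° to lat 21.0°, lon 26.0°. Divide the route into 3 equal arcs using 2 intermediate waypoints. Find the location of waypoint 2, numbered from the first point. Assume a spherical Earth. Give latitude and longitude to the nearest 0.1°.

≈ lat 25.8°, lon 10.0°

From cos δ = sin φ₁ sin φ₂ + cos φ₁ cos φ₂ cos Δλ, the central angle is δ ≈ 0.809 rad (46.4°).
Interpolate at f = 2/3 with slerp weights a = sin((1−f)δ)/sin δ ≈ 0.368, b = sin(fδ)/sin δ ≈ 0.710.
p = a·p₁ + b·p₂ ≈ (0.887, 0.156, 0.435); φ = arcsin(p_z) ≈ 25.79°, λ = atan2(p_y, p_x) ≈ 9.97°.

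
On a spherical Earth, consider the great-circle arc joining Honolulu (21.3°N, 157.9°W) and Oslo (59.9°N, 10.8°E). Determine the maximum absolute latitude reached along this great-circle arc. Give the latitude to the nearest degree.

The great circle lies in the plane with unit normal n̂ = (p₁ × p₂)/|p₁ × p₂|.
Here n̂_z ≈ +0.093; the vertex latitude is φ_max = arccos|n̂_z| ≈ 84.7°.
Check via Clairaut: cos φ_max = |cos φ₁| · sin C = cos(21.3°)·sin(5.7°) ≈ 0.093, again giving ≈ 84.7°.

≈ 85°N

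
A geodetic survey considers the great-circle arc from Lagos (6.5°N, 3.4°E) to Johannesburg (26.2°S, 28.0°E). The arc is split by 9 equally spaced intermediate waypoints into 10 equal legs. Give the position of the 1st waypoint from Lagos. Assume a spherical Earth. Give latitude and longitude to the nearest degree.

≈ 3°N, 6°E

Write both endpoints as unit vectors p₁, p₂ with components (cos φ cos λ, cos φ sin λ, sin φ).
The central angle between the endpoints is δ = arccos(p₁·p₂) ≈ 0.707 rad (40.5°).
Interpolate at f = 1/10 with slerp weights a = sin((1−f)δ)/sin δ ≈ 0.915, b = sin(fδ)/sin δ ≈ 0.109.
p = a·p₁ + b·p₂ ≈ (0.993, 0.100, 0.056); φ = arcsin(p_z) ≈ 3.18°, λ = atan2(p_y, p_x) ≈ 5.73°.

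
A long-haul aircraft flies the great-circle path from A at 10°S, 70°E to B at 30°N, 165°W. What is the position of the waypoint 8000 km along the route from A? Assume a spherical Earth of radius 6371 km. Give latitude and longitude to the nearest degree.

The haversine formula gives a central angle δ ≈ 2.185 rad (125.2°) between the endpoints. The total great-circle distance is δ·R ≈ 2.185 × 6371 ≈ 13918 km, so the target fraction is f = 8000/13918 ≈ 0.575.
Interpolate at f ≈ 0.575 with slerp weights a = sin((1−f)δ)/sin δ ≈ 0.980, b = sin(fδ)/sin δ ≈ 1.163.
p = a·p₁ + b·p₂ ≈ (-0.643, 0.646, 0.411); φ = arcsin(p_z) ≈ 24.29°, λ = atan2(p_y, p_x) ≈ 134.86°.

≈ 24°N, 135°E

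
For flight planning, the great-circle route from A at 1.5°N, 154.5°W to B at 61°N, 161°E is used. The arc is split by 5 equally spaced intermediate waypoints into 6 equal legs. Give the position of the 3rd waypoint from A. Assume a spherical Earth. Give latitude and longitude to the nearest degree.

≈ 33°N, 169°W

Write both endpoints as unit vectors p₁, p₂ with components (cos φ cos λ, cos φ sin λ, sin φ).
The central angle between the endpoints is δ = arccos(p₁·p₂) ≈ 1.193 rad (68.4°).
Interpolate at f = 3/6 with slerp weights a = sin((1−f)δ)/sin δ ≈ 0.604, b = sin(fδ)/sin δ ≈ 0.604.
p = a·p₁ + b·p₂ ≈ (-0.822, -0.165, 0.544); φ = arcsin(p_z) ≈ 32.99°, λ = atan2(p_y, p_x) ≈ -168.67°.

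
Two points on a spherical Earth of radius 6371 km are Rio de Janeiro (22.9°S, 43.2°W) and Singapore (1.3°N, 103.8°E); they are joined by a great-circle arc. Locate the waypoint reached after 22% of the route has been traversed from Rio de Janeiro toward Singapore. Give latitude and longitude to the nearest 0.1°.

Write both endpoints as unit vectors p₁, p₂ with components (cos φ cos λ, cos φ sin λ, sin φ).
The central angle between the endpoints is δ = arccos(p₁·p₂) ≈ 2.467 rad (141.4°).
Interpolate at f = 0.22 with slerp weights a = sin((1−f)δ)/sin δ ≈ 1.503, b = sin(fδ)/sin δ ≈ 0.827.
p = a·p₁ + b·p₂ ≈ (0.812, -0.144, -0.566); φ = arcsin(p_z) ≈ -34.47°, λ = atan2(p_y, p_x) ≈ -10.07°.

≈ (34.5°S, 10.1°W)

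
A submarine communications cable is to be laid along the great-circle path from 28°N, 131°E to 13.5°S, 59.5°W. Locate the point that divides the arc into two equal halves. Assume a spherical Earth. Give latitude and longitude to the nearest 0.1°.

≈ 50.9°N, 116.6°W

Convert each endpoint to a unit vector on the sphere (x = cos φ cos λ, y = cos φ sin λ, z = sin φ).
The central angle between the endpoints is δ = arccos(p₁·p₂) ≈ 2.836 rad (162.5°).
Interpolate at f = 1/2 with slerp weights a = sin((1−f)δ)/sin δ ≈ 3.289, b = sin(fδ)/sin δ ≈ 3.289.
p = a·p₁ + b·p₂ ≈ (-0.282, -0.564, 0.776); φ = arcsin(p_z) ≈ 50.92°, λ = atan2(p_y, p_x) ≈ -116.57°.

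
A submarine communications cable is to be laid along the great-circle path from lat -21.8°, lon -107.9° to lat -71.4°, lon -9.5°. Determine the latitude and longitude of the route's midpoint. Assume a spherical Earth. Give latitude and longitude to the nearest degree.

From cos δ = sin φ₁ sin φ₂ + cos φ₁ cos φ₂ cos Δλ, the central angle is δ ≈ 1.257 rad (72.0°).
Interpolate at f = 1/2 with slerp weights a = sin((1−f)δ)/sin δ ≈ 0.618, b = sin(fδ)/sin δ ≈ 0.618.
p = a·p₁ + b·p₂ ≈ (0.018, -0.579, -0.815); φ = arcsin(p_z) ≈ -54.62°, λ = atan2(p_y, p_x) ≈ -88.21°.

≈ lat -55°, lon -88°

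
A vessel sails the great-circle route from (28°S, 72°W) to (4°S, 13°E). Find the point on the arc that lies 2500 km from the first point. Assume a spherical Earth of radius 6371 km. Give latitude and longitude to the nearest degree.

Convert each endpoint to a unit vector on the sphere (x = cos φ cos λ, y = cos φ sin λ, z = sin φ).
The central angle between the endpoints is δ = arccos(p₁·p₂) ≈ 1.461 rad (83.7°). The total great-circle distance is δ·R ≈ 1.461 × 6371 ≈ 9308 km, so the target fraction is f = 2500/9308 ≈ 0.269.
Interpolate at f ≈ 0.269 with slerp weights a = sin((1−f)δ)/sin δ ≈ 0.882, b = sin(fδ)/sin δ ≈ 0.385.
p = a·p₁ + b·p₂ ≈ (0.615, -0.654, -0.441); φ = arcsin(p_z) ≈ -26.16°, λ = atan2(p_y, p_x) ≈ -46.79°.

≈ (26°S, 47°W)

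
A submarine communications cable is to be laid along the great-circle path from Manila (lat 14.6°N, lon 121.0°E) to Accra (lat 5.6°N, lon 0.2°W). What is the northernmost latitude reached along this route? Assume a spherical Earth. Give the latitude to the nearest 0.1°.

The great circle lies in the plane with unit normal n̂ = (p₁ × p₂)/|p₁ × p₂|.
Here n̂_z ≈ -0.936; the vertex latitude is φ_max = arccos|n̂_z| ≈ 20.7°.
Check via Clairaut: cos φ_max = |cos φ₁| · sin C = cos(14.6°)·sin(75.2°) ≈ 0.936, again giving ≈ 20.7°.

≈ 20.7°N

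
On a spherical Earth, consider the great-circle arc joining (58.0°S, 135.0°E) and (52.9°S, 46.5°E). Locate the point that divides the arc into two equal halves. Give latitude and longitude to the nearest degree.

≈ (64°S, 87°E)

The haversine formula gives a central angle δ ≈ 0.817 rad (46.8°) between the endpoints.
Interpolate at f = 1/2 with slerp weights a = sin((1−f)δ)/sin δ ≈ 0.545, b = sin(fδ)/sin δ ≈ 0.545.
p = a·p₁ + b·p₂ ≈ (0.022, 0.442, -0.896); φ = arcsin(p_z) ≈ -63.70°, λ = atan2(p_y, p_x) ≈ 87.14°.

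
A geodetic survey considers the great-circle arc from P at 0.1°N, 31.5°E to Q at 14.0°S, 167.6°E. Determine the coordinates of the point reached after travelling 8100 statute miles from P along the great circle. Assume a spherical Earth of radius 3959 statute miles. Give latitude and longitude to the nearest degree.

≈ 17°S, 150°E

The haversine formula gives a central angle δ ≈ 2.346 rad (134.4°) between the endpoints. The total great-circle distance is δ·R ≈ 2.346 × 3959 ≈ 9286 mi, so the target fraction is f = 8100/9286 ≈ 0.872.
Interpolate at f ≈ 0.872 with slerp weights a = sin((1−f)δ)/sin δ ≈ 0.413, b = sin(fδ)/sin δ ≈ 1.244.
p = a·p₁ + b·p₂ ≈ (-0.827, 0.475, -0.300); φ = arcsin(p_z) ≈ -17.48°, λ = atan2(p_y, p_x) ≈ 150.13°.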